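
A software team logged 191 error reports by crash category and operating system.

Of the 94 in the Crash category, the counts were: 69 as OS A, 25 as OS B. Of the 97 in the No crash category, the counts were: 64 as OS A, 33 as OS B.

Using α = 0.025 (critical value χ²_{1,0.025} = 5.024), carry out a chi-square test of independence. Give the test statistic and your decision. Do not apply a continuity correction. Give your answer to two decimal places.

1.24; fail to reject H₀

Row totals: 94, 97. Column totals: 133, 58. Grand total N = 191.
Expected counts (row total × column total / N):
  Crash, OS A: 94×133/191 = 65.4555
  Crash, OS B: 94×58/191 = 28.5445
  No crash, OS A: 97×133/191 = 67.5445
  No crash, OS B: 97×58/191 = 29.4555
Contributions (O − E)²/E:
  (69 − 65.4555)²/65.4555 = 0.1919
  (25 − 28.5445)²/28.5445 = 0.4401
  (64 − 67.5445)²/67.5445 = 0.1860
  (33 − 29.4555)²/29.4555 = 0.4265
χ² = 0.1919 + 0.4401 + 0.1860 + 0.4265 = 1.24
df = (2−1)(2−1) = 1. Since 1.24 < 5.024, fail to reject the null hypothesis of independence at α = 0.025.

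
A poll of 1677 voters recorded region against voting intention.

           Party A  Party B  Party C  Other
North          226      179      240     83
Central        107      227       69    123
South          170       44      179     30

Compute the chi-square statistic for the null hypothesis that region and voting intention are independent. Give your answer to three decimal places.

253.467

Row totals: 728, 526, 423. Column totals: 503, 450, 488, 236. Grand total N = 1677.
Expected counts (row total × column total / N):
  North, Party A: 728×503/1677 = 218.3566
  North, Party B: 728×450/1677 = 195.3488
  North, Party C: 728×488/1677 = 211.8450
  North, Other: 728×236/1677 = 102.4496
  Central, Party A: 526×503/1677 = 157.7686
  Central, Party B: 526×450/1677 = 141.1449
  Central, Party C: 526×488/1677 = 153.0638
  Central, Other: 526×236/1677 = 74.0227
  South, Party A: 423×503/1677 = 126.8748
  South, Party B: 423×450/1677 = 113.5063
  South, Party C: 423×488/1677 = 123.0912
  South, Other: 423×236/1677 = 59.5277
Contributions (O − E)²/E:
  (226 − 218.3566)²/218.3566 = 0.2676
  (179 − 195.3488)²/195.3488 = 1.3682
  (240 − 211.8450)²/211.8450 = 3.7419
  (83 − 102.4496)²/102.4496 = 3.6924
  (107 − 157.7686)²/157.7686 = 16.3369
  (227 − 141.1449)²/141.1449 = 52.2236
  (69 − 153.0638)²/153.0638 = 46.1685
  (123 − 74.0227)²/74.0227 = 32.4060
  (170 − 126.8748)²/126.8748 = 14.6584
  (44 − 113.5063)²/113.5063 = 42.5626
  (179 − 123.0912)²/123.0912 = 25.3941
  (30 − 59.5277)²/59.5277 = 14.6467
χ² = 0.2676 + 1.3682 + 3.7419 + 3.6924 + 16.3369 + 52.2236 + 46.1685 + 32.4060 + 14.6584 + 42.5626 + 25.3941 + 14.6467 = 253.467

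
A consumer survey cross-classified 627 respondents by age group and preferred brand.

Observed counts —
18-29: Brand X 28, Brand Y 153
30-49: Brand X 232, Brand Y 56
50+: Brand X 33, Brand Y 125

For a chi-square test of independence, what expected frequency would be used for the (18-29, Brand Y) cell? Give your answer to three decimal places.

Row total (18-29) = 181; column total (Brand Y) = 334; grand total N = 627.
Expected count = (row total × column total) / N = 181 × 334 / 627 = 96.418.

96.418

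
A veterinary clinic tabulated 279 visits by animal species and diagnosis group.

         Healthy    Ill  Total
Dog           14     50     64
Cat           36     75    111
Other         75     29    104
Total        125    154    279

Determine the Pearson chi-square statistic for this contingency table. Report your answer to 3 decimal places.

Grand total N = 279.
Expected counts (row total × column total / N):
  Dog, Healthy: 64×125/279 = 28.6738
  Dog, Ill: 64×154/279 = 35.3262
  Cat, Healthy: 111×125/279 = 49.7312
  Cat, Ill: 111×154/279 = 61.2688
  Other, Healthy: 104×125/279 = 46.5950
  Other, Ill: 104×154/279 = 57.4050
Contributions (O − E)²/E:
  (14 − 28.6738)²/28.6738 = 7.5093
  (50 − 35.3262)²/35.3262 = 6.0952
  (36 − 49.7312)²/49.7312 = 3.7913
  (75 − 61.2688)²/61.2688 = 3.0774
  (75 − 46.5950)²/46.5950 = 17.3161
  (29 − 57.4050)²/57.4050 = 14.0553
χ² = 7.5093 + 6.0952 + 3.7913 + 3.0774 + 17.3161 + 14.0553 = 51.845

51.845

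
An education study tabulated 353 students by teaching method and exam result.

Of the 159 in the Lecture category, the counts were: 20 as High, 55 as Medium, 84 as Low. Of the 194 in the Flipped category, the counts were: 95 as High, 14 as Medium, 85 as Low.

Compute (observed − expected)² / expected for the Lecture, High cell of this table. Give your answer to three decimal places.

Row total (Lecture) = 159; column total (High) = 115; N = 353.
Expected count E = 159 × 115 / 353 = 51.7989.
Contribution = (O − E)²/E = (20 − 51.7989)² / 51.7989 = 19.521.

19.521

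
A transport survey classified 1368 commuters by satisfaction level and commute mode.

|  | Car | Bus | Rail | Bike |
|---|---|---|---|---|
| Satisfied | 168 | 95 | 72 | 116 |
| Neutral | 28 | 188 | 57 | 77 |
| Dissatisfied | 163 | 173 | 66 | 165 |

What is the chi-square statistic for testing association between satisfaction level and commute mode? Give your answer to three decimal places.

Row totals: 451, 350, 567. Column totals: 359, 456, 195, 358. Grand total N = 1368.
Expected counts (row total × column total / N):
  Satisfied, Car: 451×359/1368 = 118.35453
  Satisfied, Bus: 451×456/1368 = 150.33333
  Satisfied, Rail: 451×195/1368 = 64.28728
  Satisfied, Bike: 451×358/1368 = 118.02485
  Neutral, Car: 350×359/1368 = 91.84942
  Neutral, Bus: 350×456/1368 = 116.66667
  Neutral, Rail: 350×195/1368 = 49.89035
  Neutral, Bike: 350×358/1368 = 91.59357
  Dissatisfied, Car: 567×359/1368 = 148.79605
  Dissatisfied, Bus: 567×456/1368 = 189.00000
  Dissatisfied, Rail: 567×195/1368 = 80.82237
  Dissatisfied, Bike: 567×358/1368 = 148.38158
Contributions (O − E)²/E:
  (168 − 118.35453)²/118.35453 = 20.8245
  (95 − 150.33333)²/150.33333 = 20.3666
  (72 − 64.28728)²/64.28728 = 0.9253
  (116 − 118.02485)²/118.02485 = 0.0347
  (28 − 91.84942)²/91.84942 = 44.3851
  (188 − 116.66667)²/116.66667 = 43.6152
  (57 − 49.89035)²/49.89035 = 1.0132
  (77 − 91.59357)²/91.59357 = 2.3252
  (163 − 148.79605)²/148.79605 = 1.3559
  (173 − 189.00000)²/189.00000 = 1.3545
  (66 − 80.82237)²/80.82237 = 2.7183
  (165 − 148.38158)²/148.38158 = 1.8612
χ² = 20.8245 + 20.3666 + 0.9253 + 0.0347 + 44.3851 + 43.6152 + 1.0132 + 2.3252 + 1.3559 + 1.3545 + 2.7183 + 1.8612 = 140.780

140.780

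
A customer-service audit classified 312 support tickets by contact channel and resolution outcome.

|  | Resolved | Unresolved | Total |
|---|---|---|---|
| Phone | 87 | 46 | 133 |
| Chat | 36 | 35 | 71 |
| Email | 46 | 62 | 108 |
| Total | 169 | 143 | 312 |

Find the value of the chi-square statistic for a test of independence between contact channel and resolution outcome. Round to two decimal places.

Grand total N = 312.
Expected counts (row total × column total / N):
  Phone, Resolved: 133×169/312 = 72.042
  Phone, Unresolved: 133×143/312 = 60.958
  Chat, Resolved: 71×169/312 = 38.458
  Chat, Unresolved: 71×143/312 = 32.542
  Email, Resolved: 108×169/312 = 58.500
  Email, Unresolved: 108×143/312 = 49.500
Contributions (O − E)²/E:
  (87 − 72.042)²/72.042 = 3.1057
  (46 − 60.958)²/60.958 = 3.6704
  (36 − 38.458)²/38.458 = 0.1571
  (35 − 32.542)²/32.542 = 0.1857
  (46 − 58.500)²/58.500 = 2.6709
  (62 − 49.500)²/49.500 = 3.1566
χ² = 3.1057 + 3.6704 + 0.1571 + 0.1857 + 2.6709 + 3.1566 = 12.95

12.95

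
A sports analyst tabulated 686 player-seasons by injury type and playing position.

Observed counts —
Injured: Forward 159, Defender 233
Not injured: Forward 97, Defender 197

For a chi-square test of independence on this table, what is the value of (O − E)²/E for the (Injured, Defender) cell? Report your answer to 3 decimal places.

0.658

Row total (Injured) = 392; column total (Defender) = 430; N = 686.
Expected count E = 392 × 430 / 686 = 245.7143.
Contribution = (O − E)²/E = (233 − 245.7143)² / 245.7143 = 0.658.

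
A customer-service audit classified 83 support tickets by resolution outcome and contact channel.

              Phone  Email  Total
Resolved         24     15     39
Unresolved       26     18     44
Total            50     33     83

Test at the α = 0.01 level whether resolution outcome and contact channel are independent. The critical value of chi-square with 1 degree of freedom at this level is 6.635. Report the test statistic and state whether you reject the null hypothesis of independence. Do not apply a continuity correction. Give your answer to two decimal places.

Grand total N = 83.
Expected counts (row total × column total / N):
  Resolved, Phone: 39×50/83 = 23.494
  Resolved, Email: 39×33/83 = 15.506
  Unresolved, Phone: 44×50/83 = 26.506
  Unresolved, Email: 44×33/83 = 17.494
Contributions (O − E)²/E:
  (24 − 23.494)²/23.494 = 0.0109
  (15 − 15.506)²/15.506 = 0.0165
  (26 − 26.506)²/26.506 = 0.0097
  (18 − 17.494)²/17.494 = 0.0146
χ² = 0.0109 + 0.0165 + 0.0097 + 0.0146 = 0.05
df = (2−1)(2−1) = 1. Since 0.05 < 6.635, fail to reject the null hypothesis of independence at α = 0.01.

0.05; fail to reject H₀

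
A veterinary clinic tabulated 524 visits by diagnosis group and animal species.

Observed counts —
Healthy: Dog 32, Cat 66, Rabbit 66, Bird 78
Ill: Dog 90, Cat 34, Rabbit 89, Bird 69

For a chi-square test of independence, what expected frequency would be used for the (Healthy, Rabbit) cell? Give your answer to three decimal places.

71.584

Row total (Healthy) = 242; column total (Rabbit) = 155; grand total N = 524.
Expected count = (row total × column total) / N = 242 × 155 / 524 = 71.584.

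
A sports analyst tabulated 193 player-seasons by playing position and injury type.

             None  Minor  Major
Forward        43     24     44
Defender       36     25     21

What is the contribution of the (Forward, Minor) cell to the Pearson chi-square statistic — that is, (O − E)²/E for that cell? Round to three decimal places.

Row total (Forward) = 111; column total (Minor) = 49; N = 193.
Expected count E = 111 × 49 / 193 = 28.1813.
Contribution = (O − E)²/E = (24 − 28.1813)² / 28.1813 = 0.620.

0.620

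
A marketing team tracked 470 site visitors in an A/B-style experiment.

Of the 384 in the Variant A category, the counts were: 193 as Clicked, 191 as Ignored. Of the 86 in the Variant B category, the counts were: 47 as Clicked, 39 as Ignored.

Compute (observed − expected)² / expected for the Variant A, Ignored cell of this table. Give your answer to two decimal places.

0.05

Row total (Variant A) = 384; column total (Ignored) = 230; N = 470.
Expected count E = 384 × 230 / 470 = 187.915.
Contribution = (O − E)²/E = (191 − 187.915)² / 187.915 = 0.05.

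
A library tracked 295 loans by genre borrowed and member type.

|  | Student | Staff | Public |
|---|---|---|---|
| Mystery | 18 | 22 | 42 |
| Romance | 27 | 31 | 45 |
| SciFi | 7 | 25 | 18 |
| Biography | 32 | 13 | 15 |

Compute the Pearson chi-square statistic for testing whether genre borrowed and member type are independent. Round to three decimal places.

32.508

Row totals: 82, 103, 50, 60. Column totals: 84, 91, 120. Grand total N = 295.
Expected counts (row total × column total / N):
  Mystery, Student: 82×84/295 = 23.3492
  Mystery, Staff: 82×91/295 = 25.2949
  Mystery, Public: 82×120/295 = 33.3559
  Romance, Student: 103×84/295 = 29.3288
  Romance, Staff: 103×91/295 = 31.7729
  Romance, Public: 103×120/295 = 41.8983
  SciFi, Student: 50×84/295 = 14.2373
  SciFi, Staff: 50×91/295 = 15.4237
  SciFi, Public: 50×120/295 = 20.3390
  Biography, Student: 60×84/295 = 17.0847
  Biography, Staff: 60×91/295 = 18.5085
  Biography, Public: 60×120/295 = 24.4068
Contributions (O − E)²/E:
  (18 − 23.3492)²/23.3492 = 1.2255
  (22 − 25.2949)²/25.2949 = 0.4292
  (42 − 33.3559)²/33.3559 = 2.2401
  (27 − 29.3288)²/29.3288 = 0.1849
  (31 − 31.7729)²/31.7729 = 0.0188
  (45 − 41.8983)²/41.8983 = 0.2296
  (7 − 14.2373)²/14.2373 = 3.6790
  (25 − 15.4237)²/15.4237 = 5.9458
  (18 − 20.3390)²/20.3390 = 0.2690
  (32 − 17.0847)²/17.0847 = 13.0214
  (13 − 18.5085)²/18.5085 = 1.6394
  (15 − 24.4068)²/24.4068 = 3.6255
χ² = 1.2255 + 0.4292 + 2.2401 + 0.1849 + 0.0188 + 0.2296 + 3.6790 + 5.9458 + 0.2690 + 13.0214 + 1.6394 + 3.6255 = 32.508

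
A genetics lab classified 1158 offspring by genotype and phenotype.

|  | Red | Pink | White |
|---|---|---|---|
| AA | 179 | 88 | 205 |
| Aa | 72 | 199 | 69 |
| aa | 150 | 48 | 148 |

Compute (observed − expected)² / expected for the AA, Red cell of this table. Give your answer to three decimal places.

1.480

Row total (AA) = 472; column total (Red) = 401; N = 1158.
Expected count E = 472 × 401 / 1158 = 163.4473.
Contribution = (O − E)²/E = (179 − 163.4473)² / 163.4473 = 1.480.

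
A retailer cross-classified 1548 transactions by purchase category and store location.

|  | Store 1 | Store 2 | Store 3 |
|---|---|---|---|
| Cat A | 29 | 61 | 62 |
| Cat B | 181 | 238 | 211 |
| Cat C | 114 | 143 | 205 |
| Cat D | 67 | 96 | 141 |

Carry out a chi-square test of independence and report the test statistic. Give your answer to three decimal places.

24.340

Row totals: 152, 630, 462, 304. Column totals: 391, 538, 619. Grand total N = 1548.
Expected counts (row total × column total / N):
  Cat A, Store 1: 152×391/1548 = 38.39276
  Cat A, Store 2: 152×538/1548 = 52.82687
  Cat A, Store 3: 152×619/1548 = 60.78036
  Cat B, Store 1: 630×391/1548 = 159.12791
  Cat B, Store 2: 630×538/1548 = 218.95349
  Cat B, Store 3: 630×619/1548 = 251.91860
  Cat C, Store 1: 462×391/1548 = 116.69380
  Cat C, Store 2: 462×538/1548 = 160.56589
  Cat C, Store 3: 462×619/1548 = 184.74031
  Cat D, Store 1: 304×391/1548 = 76.78553
  Cat D, Store 2: 304×538/1548 = 105.65375
  Cat D, Store 3: 304×619/1548 = 121.56072
Contributions (O − E)²/E:
  (29 − 38.39276)²/38.39276 = 2.2979
  (61 − 52.82687)²/52.82687 = 1.2645
  (62 − 60.78036)²/60.78036 = 0.0245
  (181 − 159.12791)²/159.12791 = 3.0063
  (238 − 218.95349)²/218.95349 = 1.6568
  (211 − 251.91860)²/251.91860 = 6.6463
  (114 − 116.69380)²/116.69380 = 0.0622
  (143 − 160.56589)²/160.56589 = 1.9217
  (205 − 184.74031)²/184.74031 = 2.2218
  (67 − 76.78553)²/76.78553 = 1.2471
  (96 − 105.65375)²/105.65375 = 0.8821
  (141 − 121.56072)²/121.56072 = 3.1086
χ² = 2.2979 + 1.2645 + 0.0245 + 3.0063 + 1.6568 + 6.6463 + 0.0622 + 1.9217 + 2.2218 + 1.2471 + 0.8821 + 3.1086 = 24.340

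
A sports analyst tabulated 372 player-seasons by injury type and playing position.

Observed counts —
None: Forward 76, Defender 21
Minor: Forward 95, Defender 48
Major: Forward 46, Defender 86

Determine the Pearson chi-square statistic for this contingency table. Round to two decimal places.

Row totals: 97, 143, 132. Column totals: 217, 155. Grand total N = 372.
Expected counts (row total × column total / N):
  None, Forward: 97×217/372 = 56.583
  None, Defender: 97×155/372 = 40.417
  Minor, Forward: 143×217/372 = 83.417
  Minor, Defender: 143×155/372 = 59.583
  Major, Forward: 132×217/372 = 77.000
  Major, Defender: 132×155/372 = 55.000
Contributions (O − E)²/E:
  (76 − 56.583)²/56.583 = 6.6631
  (21 − 40.417)²/40.417 = 9.3283
  (95 − 83.417)²/83.417 = 1.6084
  (48 − 59.583)²/59.583 = 2.2517
  (46 − 77.000)²/77.000 = 12.4805
  (86 − 55.000)²/55.000 = 17.4727
χ² = 6.6631 + 9.3283 + 1.6084 + 2.2517 + 12.4805 + 17.4727 = 49.80

49.80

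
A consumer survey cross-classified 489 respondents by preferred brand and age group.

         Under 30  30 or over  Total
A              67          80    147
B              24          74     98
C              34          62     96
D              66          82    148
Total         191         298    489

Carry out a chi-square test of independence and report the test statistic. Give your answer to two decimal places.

13.80

Grand total N = 489.
Expected counts (row total × column total / N):
  A, Under 30: 147×191/489 = 57.417
  A, 30 or over: 147×298/489 = 89.583
  B, Under 30: 98×191/489 = 38.278
  B, 30 or over: 98×298/489 = 59.722
  C, Under 30: 96×191/489 = 37.497
  C, 30 or over: 96×298/489 = 58.503
  D, Under 30: 148×191/489 = 57.808
  D, 30 or over: 148×298/489 = 90.192
Contributions (O − E)²/E:
  (67 − 57.417)²/57.417 = 1.5994
  (80 − 89.583)²/89.583 = 1.0251
  (24 − 38.278)²/38.278 = 5.3258
  (74 − 59.722)²/59.722 = 3.4135
  (34 − 37.497)²/37.497 = 0.3261
  (62 − 58.503)²/58.503 = 0.2090
  (66 − 57.808)²/57.808 = 1.1609
  (82 − 90.192)²/90.192 = 0.7441
χ² = 1.5994 + 1.0251 + 5.3258 + 3.4135 + 0.3261 + 0.2090 + 1.1609 + 0.7441 = 13.80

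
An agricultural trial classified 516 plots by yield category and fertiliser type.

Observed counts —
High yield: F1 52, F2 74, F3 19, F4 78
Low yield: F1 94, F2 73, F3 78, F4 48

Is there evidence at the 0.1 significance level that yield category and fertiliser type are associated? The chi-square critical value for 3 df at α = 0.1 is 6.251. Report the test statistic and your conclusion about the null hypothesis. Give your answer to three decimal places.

46.478; reject H₀

Row totals: 223, 293. Column totals: 146, 147, 97, 126. Grand total N = 516.
Expected counts (row total × column total / N):
  High yield, F1: 223×146/516 = 63.0969
  High yield, F2: 223×147/516 = 63.5291
  High yield, F3: 223×97/516 = 41.9205
  High yield, F4: 223×126/516 = 54.4535
  Low yield, F1: 293×146/516 = 82.9031
  Low yield, F2: 293×147/516 = 83.4709
  Low yield, F3: 293×97/516 = 55.0795
  Low yield, F4: 293×126/516 = 71.5465
Contributions (O − E)²/E:
  (52 − 63.0969)²/63.0969 = 1.9516
  (74 − 63.5291)²/63.5291 = 1.7258
  (19 − 41.9205)²/41.9205 = 12.5320
  (78 − 54.4535)²/54.4535 = 10.1819
  (94 − 82.9031)²/82.9031 = 1.4854
  (73 − 83.4709)²/83.4709 = 1.3135
  (78 − 55.0795)²/55.0795 = 9.5380
  (48 − 71.5465)²/71.5465 = 7.7493
χ² = 1.9516 + 1.7258 + 12.5320 + 10.1819 + 1.4854 + 1.3135 + 9.5380 + 7.7493 = 46.478
df = (2−1)(4−1) = 3. Since 46.478 > 6.251, reject the null hypothesis of independence at α = 0.1.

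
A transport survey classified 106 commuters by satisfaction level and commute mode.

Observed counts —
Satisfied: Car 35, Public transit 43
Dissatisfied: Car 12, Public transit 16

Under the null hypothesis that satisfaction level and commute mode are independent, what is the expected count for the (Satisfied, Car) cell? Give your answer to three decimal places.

34.585

Row total (Satisfied) = 78; column total (Car) = 47; grand total N = 106.
Expected count = (row total × column total) / N = 78 × 47 / 106 = 34.585.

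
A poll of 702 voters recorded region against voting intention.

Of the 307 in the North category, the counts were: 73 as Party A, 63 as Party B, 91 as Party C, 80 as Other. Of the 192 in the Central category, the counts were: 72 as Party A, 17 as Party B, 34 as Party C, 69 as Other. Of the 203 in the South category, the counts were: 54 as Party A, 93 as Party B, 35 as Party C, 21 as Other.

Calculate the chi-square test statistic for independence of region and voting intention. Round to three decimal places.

Row totals: 307, 192, 203. Column totals: 199, 173, 160, 170. Grand total N = 702.
Expected counts (row total × column total / N):
  North, Party A: 307×199/702 = 87.0271
  North, Party B: 307×173/702 = 75.6567
  North, Party C: 307×160/702 = 69.9715
  North, Other: 307×170/702 = 74.3447
  Central, Party A: 192×199/702 = 54.4274
  Central, Party B: 192×173/702 = 47.3162
  Central, Party C: 192×160/702 = 43.7607
  Central, Other: 192×170/702 = 46.4957
  South, Party A: 203×199/702 = 57.5456
  South, Party B: 203×173/702 = 50.0271
  South, Party C: 203×160/702 = 46.2678
  South, Other: 203×170/702 = 49.1595
Contributions (O − E)²/E:
  (73 − 87.0271)²/87.0271 = 2.2609
  (63 − 75.6567)²/75.6567 = 2.1174
  (91 − 69.9715)²/69.9715 = 6.3197
  (80 − 74.3447)²/74.3447 = 0.4302
  (72 − 54.4274)²/54.4274 = 5.6735
  (17 − 47.3162)²/47.3162 = 19.4240
  (34 − 43.7607)²/43.7607 = 2.1771
  (69 − 46.4957)²/46.4957 = 10.8923
  (54 − 57.5456)²/57.5456 = 0.2185
  (93 − 50.0271)²/50.0271 = 36.9134
  (35 − 46.2678)²/46.2678 = 2.7441
  (21 − 49.1595)²/49.1595 = 16.1303
χ² = 2.2609 + 2.1174 + 6.3197 + 0.4302 + 5.6735 + 19.4240 + 2.1771 + 10.8923 + 0.2185 + 36.9134 + 2.7441 + 16.1303 = 105.301

105.301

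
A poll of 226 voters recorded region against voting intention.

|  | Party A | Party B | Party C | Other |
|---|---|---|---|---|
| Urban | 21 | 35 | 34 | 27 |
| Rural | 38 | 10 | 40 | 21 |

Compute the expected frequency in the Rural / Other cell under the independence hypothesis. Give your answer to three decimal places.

Row total (Rural) = 109; column total (Other) = 48; grand total N = 226.
Expected count = (row total × column total) / N = 109 × 48 / 226 = 23.150.

23.150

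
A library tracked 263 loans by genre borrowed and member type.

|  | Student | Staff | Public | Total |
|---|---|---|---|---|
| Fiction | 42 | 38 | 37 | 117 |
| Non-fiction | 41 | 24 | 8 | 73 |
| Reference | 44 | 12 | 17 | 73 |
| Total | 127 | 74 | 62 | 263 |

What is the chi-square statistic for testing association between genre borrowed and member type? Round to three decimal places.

Grand total N = 263.
Expected counts (row total × column total / N):
  Fiction, Student: 117×127/263 = 56.4981
  Fiction, Staff: 117×74/263 = 32.9202
  Fiction, Public: 117×62/263 = 27.5817
  Non-fiction, Student: 73×127/263 = 35.2510
  Non-fiction, Staff: 73×74/263 = 20.5399
  Non-fiction, Public: 73×62/263 = 17.2091
  Reference, Student: 73×127/263 = 35.2510
  Reference, Staff: 73×74/263 = 20.5399
  Reference, Public: 73×62/263 = 17.2091
Contributions (O − E)²/E:
  (42 − 56.4981)²/56.4981 = 3.7204
  (38 − 32.9202)²/32.9202 = 0.7838
  (37 − 27.5817)²/27.5817 = 3.2161
  (41 − 35.2510)²/35.2510 = 0.9376
  (24 − 20.5399)²/20.5399 = 0.5829
  (8 − 17.2091)²/17.2091 = 4.9281
  (44 − 35.2510)²/35.2510 = 2.1714
  (12 − 20.5399)²/20.5399 = 3.5506
  (17 − 17.2091)²/17.2091 = 0.0025
χ² = 3.7204 + 0.7838 + 3.2161 + 0.9376 + 0.5829 + 4.9281 + 2.1714 + 3.5506 + 0.0025 = 19.893

19.893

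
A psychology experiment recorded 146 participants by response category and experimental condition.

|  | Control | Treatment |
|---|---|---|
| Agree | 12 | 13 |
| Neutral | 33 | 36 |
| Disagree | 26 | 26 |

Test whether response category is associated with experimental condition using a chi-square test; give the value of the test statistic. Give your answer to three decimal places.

0.061

Row totals: 25, 69, 52. Column totals: 71, 75. Grand total N = 146.
Expected counts (row total × column total / N):
  Agree, Control: 25×71/146 = 12.1575
  Agree, Treatment: 25×75/146 = 12.8425
  Neutral, Control: 69×71/146 = 33.5548
  Neutral, Treatment: 69×75/146 = 35.4452
  Disagree, Control: 52×71/146 = 25.2877
  Disagree, Treatment: 52×75/146 = 26.7123
Contributions (O − E)²/E:
  (12 − 12.1575)²/12.1575 = 0.0020
  (13 − 12.8425)²/12.8425 = 0.0019
  (33 − 33.5548)²/33.5548 = 0.0092
  (36 − 35.4452)²/35.4452 = 0.0087
  (26 − 25.2877)²/25.2877 = 0.0201
  (26 − 26.7123)²/26.7123 = 0.0190
χ² = 0.0020 + 0.0019 + 0.0092 + 0.0087 + 0.0201 + 0.0190 = 0.061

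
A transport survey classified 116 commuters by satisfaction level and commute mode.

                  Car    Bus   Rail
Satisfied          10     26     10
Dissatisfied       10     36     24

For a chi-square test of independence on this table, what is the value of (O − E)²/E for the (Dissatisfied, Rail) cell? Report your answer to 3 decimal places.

0.591

Row total (Dissatisfied) = 70; column total (Rail) = 34; N = 116.
Expected count E = 70 × 34 / 116 = 20.5172.
Contribution = (O − E)²/E = (24 − 20.5172)² / 20.5172 = 0.591.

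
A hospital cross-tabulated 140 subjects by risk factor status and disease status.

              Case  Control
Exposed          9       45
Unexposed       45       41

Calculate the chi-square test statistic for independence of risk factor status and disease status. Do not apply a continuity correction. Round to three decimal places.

Row totals: 54, 86. Column totals: 54, 86. Grand total N = 140.
Expected counts (row total × column total / N):
  Exposed, Case: 54×54/140 = 20.8286
  Exposed, Control: 54×86/140 = 33.1714
  Unexposed, Case: 86×54/140 = 33.1714
  Unexposed, Control: 86×86/140 = 52.8286
Contributions (O − E)²/E:
  (9 − 20.8286)²/20.8286 = 6.7175
  (45 − 33.1714)²/33.1714 = 4.2180
  (45 − 33.1714)²/33.1714 = 4.2180
  (41 − 52.8286)²/52.8286 = 2.6485
χ² = 6.7175 + 4.2180 + 4.2180 + 2.6485 = 17.802

17.802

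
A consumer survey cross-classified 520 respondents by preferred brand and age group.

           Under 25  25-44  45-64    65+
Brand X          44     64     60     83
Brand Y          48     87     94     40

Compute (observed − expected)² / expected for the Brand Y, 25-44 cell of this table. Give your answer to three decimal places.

Row total (Brand Y) = 269; column total (25-44) = 151; N = 520.
Expected count E = 269 × 151 / 520 = 78.1135.
Contribution = (O − E)²/E = (87 − 78.1135)² / 78.1135 = 1.011.

1.011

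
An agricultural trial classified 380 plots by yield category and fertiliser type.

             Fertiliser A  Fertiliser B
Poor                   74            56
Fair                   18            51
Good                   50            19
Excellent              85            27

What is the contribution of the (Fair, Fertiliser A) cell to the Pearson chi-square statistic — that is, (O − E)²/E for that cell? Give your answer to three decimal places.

Row total (Fair) = 69; column total (Fertiliser A) = 227; N = 380.
Expected count E = 69 × 227 / 380 = 41.2184.
Contribution = (O − E)²/E = (18 − 41.2184)² / 41.2184 = 13.079.

13.079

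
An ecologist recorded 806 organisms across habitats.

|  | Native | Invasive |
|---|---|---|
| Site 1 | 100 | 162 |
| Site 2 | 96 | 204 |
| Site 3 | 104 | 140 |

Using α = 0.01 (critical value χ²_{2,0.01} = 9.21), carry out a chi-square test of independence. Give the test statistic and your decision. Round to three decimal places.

6.647; fail to reject H₀

Row totals: 262, 300, 244. Column totals: 300, 506. Grand total N = 806.
Expected counts (row total × column total / N):
  Site 1, Native: 262×300/806 = 97.5186
  Site 1, Invasive: 262×506/806 = 164.4814
  Site 2, Native: 300×300/806 = 111.6625
  Site 2, Invasive: 300×506/806 = 188.3375
  Site 3, Native: 244×300/806 = 90.8189
  Site 3, Invasive: 244×506/806 = 153.1811
Contributions (O − E)²/E:
  (100 − 97.5186)²/97.5186 = 0.0631
  (162 − 164.4814)²/164.4814 = 0.0374
  (96 − 111.6625)²/111.6625 = 2.1969
  (204 − 188.3375)²/188.3375 = 1.3025
  (104 − 90.8189)²/90.8189 = 1.9131
  (140 − 153.1811)²/153.1811 = 1.1342
χ² = 0.0631 + 0.0374 + 2.1969 + 1.3025 + 1.9131 + 1.1342 = 6.647
df = (3−1)(2−1) = 2. Since 6.647 < 9.21, fail to reject the null hypothesis of independence at α = 0.01.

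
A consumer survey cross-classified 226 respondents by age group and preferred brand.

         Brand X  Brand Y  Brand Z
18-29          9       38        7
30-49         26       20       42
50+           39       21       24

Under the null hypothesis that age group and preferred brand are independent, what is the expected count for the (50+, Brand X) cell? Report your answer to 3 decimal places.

27.504

Row total (50+) = 84; column total (Brand X) = 74; grand total N = 226.
Expected count = (row total × column total) / N = 84 × 74 / 226 = 27.504.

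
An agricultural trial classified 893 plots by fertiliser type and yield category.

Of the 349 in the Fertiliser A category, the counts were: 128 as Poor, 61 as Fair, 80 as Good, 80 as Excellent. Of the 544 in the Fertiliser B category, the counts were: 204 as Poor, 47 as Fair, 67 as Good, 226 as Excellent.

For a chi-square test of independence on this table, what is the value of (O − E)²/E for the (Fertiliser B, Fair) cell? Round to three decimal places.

Row total (Fertiliser B) = 544; column total (Fair) = 108; N = 893.
Expected count E = 544 × 108 / 893 = 65.7917.
Contribution = (O − E)²/E = (47 − 65.7917)² / 65.7917 = 5.367.

5.367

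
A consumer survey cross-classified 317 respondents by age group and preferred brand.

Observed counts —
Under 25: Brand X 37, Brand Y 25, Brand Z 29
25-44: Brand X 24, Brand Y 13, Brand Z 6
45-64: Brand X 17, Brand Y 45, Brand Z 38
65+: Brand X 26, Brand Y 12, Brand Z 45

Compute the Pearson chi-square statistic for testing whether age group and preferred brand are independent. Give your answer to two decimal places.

Row totals: 91, 43, 100, 83. Column totals: 104, 95, 118. Grand total N = 317.
Expected counts (row total × column total / N):
  Under 25, Brand X: 91×104/317 = 29.855
  Under 25, Brand Y: 91×95/317 = 27.271
  Under 25, Brand Z: 91×118/317 = 33.874
  25-44, Brand X: 43×104/317 = 14.107
  25-44, Brand Y: 43×95/317 = 12.886
  25-44, Brand Z: 43×118/317 = 16.006
  45-64, Brand X: 100×104/317 = 32.808
  45-64, Brand Y: 100×95/317 = 29.968
  45-64, Brand Z: 100×118/317 = 37.224
  65+, Brand X: 83×104/317 = 27.230
  65+, Brand Y: 83×95/317 = 24.874
  65+, Brand Z: 83×118/317 = 30.896
Contributions (O − E)²/E:
  (37 − 29.855)²/29.855 = 1.7100
  (25 − 27.271)²/27.271 = 0.1891
  (29 − 33.874)²/33.874 = 0.7013
  (24 − 14.107)²/14.107 = 6.9378
  (13 − 12.886)²/12.886 = 0.0010
  (6 − 16.006)²/16.006 = 6.2552
  (17 − 32.808)²/32.808 = 7.6168
  (45 − 29.968)²/29.968 = 7.5401
  (38 − 37.224)²/37.224 = 0.0162
  (26 − 27.230)²/27.230 = 0.0556
  (12 − 24.874)²/24.874 = 6.6632
  (45 − 30.896)²/30.896 = 6.4385
χ² = 1.7100 + 0.1891 + 0.7013 + 6.9378 + 0.0010 + 6.2552 + 7.6168 + 7.5401 + 0.0162 + 0.0556 + 6.6632 + 6.4385 = 44.12

44.12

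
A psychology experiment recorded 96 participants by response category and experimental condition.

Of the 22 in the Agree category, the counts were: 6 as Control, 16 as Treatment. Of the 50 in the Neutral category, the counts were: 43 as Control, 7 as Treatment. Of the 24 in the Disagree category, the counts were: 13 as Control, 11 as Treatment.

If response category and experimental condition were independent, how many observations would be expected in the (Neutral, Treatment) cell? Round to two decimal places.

17.71

Row total (Neutral) = 50; column total (Treatment) = 34; grand total N = 96.
Expected count = (row total × column total) / N = 50 × 34 / 96 = 17.71.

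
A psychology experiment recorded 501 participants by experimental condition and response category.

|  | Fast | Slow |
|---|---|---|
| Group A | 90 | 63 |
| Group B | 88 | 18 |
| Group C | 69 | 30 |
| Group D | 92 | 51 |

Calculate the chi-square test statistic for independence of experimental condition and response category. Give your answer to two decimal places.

17.80

Row totals: 153, 106, 99, 143. Column totals: 339, 162. Grand total N = 501.
Expected counts (row total × column total / N):
  Group A, Fast: 153×339/501 = 103.527
  Group A, Slow: 153×162/501 = 49.473
  Group B, Fast: 106×339/501 = 71.725
  Group B, Slow: 106×162/501 = 34.275
  Group C, Fast: 99×339/501 = 66.988
  Group C, Slow: 99×162/501 = 32.012
  Group D, Fast: 143×339/501 = 96.760
  Group D, Slow: 143×162/501 = 46.240
Contributions (O − E)²/E:
  (90 − 103.527)²/103.527 = 1.7675
  (63 − 49.473)²/49.473 = 3.6986
  (88 − 71.725)²/71.725 = 3.6929
  (18 − 34.275)²/34.275 = 7.7280
  (69 − 66.988)²/66.988 = 0.0604
  (30 − 32.012)²/32.012 = 0.1265
  (92 − 96.760)²/96.760 = 0.2342
  (51 − 46.240)²/46.240 = 0.4900
χ² = 1.7675 + 3.6986 + 3.6929 + 7.7280 + 0.0604 + 0.1265 + 0.2342 + 0.4900 = 17.80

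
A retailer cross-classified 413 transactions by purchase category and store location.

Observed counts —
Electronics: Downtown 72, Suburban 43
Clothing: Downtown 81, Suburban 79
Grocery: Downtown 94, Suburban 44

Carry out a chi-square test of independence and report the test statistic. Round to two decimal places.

Row totals: 115, 160, 138. Column totals: 247, 166. Grand total N = 413.
Expected counts (row total × column total / N):
  Electronics, Downtown: 115×247/413 = 68.777
  Electronics, Suburban: 115×166/413 = 46.223
  Clothing, Downtown: 160×247/413 = 95.690
  Clothing, Suburban: 160×166/413 = 64.310
  Grocery, Downtown: 138×247/413 = 82.533
  Grocery, Suburban: 138×166/413 = 55.467
Contributions (O − E)²/E:
  (72 − 68.777)²/68.777 = 0.1510
  (43 − 46.223)²/46.223 = 0.2247
  (81 − 95.690)²/95.690 = 2.2552
  (79 − 64.310)²/64.310 = 3.3556
  (94 − 82.533)²/82.533 = 1.5932
  (44 − 55.467)²/55.467 = 2.3706
χ² = 0.1510 + 0.2247 + 2.2552 + 3.3556 + 1.5932 + 2.3706 = 9.95

9.95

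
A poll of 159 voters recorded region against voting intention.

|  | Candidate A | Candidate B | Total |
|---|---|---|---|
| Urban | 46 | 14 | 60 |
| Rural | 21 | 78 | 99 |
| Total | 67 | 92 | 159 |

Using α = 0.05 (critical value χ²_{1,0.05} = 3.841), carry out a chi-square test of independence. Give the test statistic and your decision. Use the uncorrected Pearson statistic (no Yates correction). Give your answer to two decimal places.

Grand total N = 159.
Expected counts (row total × column total / N):
  Urban, Candidate A: 60×67/159 = 25.283
  Urban, Candidate B: 60×92/159 = 34.717
  Rural, Candidate A: 99×67/159 = 41.717
  Rural, Candidate B: 99×92/159 = 57.283
Contributions (O − E)²/E:
  (46 − 25.283)²/25.283 = 16.9756
  (14 − 34.717)²/34.717 = 12.3626
  (21 − 41.717)²/41.717 = 10.2882
  (78 − 57.283)²/57.283 = 7.4925
χ² = 16.9756 + 12.3626 + 10.2882 + 7.4925 = 47.12
df = (2−1)(2−1) = 1. Since 47.12 > 3.841, reject the null hypothesis of independence at α = 0.05.

47.12; reject H₀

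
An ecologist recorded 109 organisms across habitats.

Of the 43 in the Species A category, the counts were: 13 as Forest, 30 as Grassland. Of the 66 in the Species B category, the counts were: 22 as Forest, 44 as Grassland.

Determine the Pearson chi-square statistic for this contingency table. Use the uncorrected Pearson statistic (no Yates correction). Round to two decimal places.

0.11

Row totals: 43, 66. Column totals: 35, 74. Grand total N = 109.
Expected counts (row total × column total / N):
  Species A, Forest: 43×35/109 = 13.807
  Species A, Grassland: 43×74/109 = 29.193
  Species B, Forest: 66×35/109 = 21.193
  Species B, Grassland: 66×74/109 = 44.807
Contributions (O − E)²/E:
  (13 − 13.807)²/13.807 = 0.0472
  (30 − 29.193)²/29.193 = 0.0223
  (22 − 21.193)²/21.193 = 0.0307
  (44 − 44.807)²/44.807 = 0.0145
χ² = 0.0472 + 0.0223 + 0.0307 + 0.0145 = 0.11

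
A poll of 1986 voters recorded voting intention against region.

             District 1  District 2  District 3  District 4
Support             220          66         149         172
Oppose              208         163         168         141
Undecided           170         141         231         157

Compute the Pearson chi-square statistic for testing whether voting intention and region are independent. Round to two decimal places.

Row totals: 607, 680, 699. Column totals: 598, 370, 548, 470. Grand total N = 1986.
Expected counts (row total × column total / N):
  Support, District 1: 607×598/1986 = 182.772
  Support, District 2: 607×370/1986 = 113.087
  Support, District 3: 607×548/1986 = 167.490
  Support, District 4: 607×470/1986 = 143.651
  Oppose, District 1: 680×598/1986 = 204.753
  Oppose, District 2: 680×370/1986 = 126.687
  Oppose, District 3: 680×548/1986 = 187.633
  Oppose, District 4: 680×470/1986 = 160.926
  Undecided, District 1: 699×598/1986 = 210.474
  Undecided, District 2: 699×370/1986 = 130.227
  Undecided, District 3: 699×548/1986 = 192.876
  Undecided, District 4: 699×470/1986 = 165.423
Contributions (O − E)²/E:
  (220 − 182.772)²/182.772 = 7.5828
  (66 − 113.087)²/113.087 = 19.6060
  (149 − 167.490)²/167.490 = 2.0412
  (172 − 143.651)²/143.651 = 5.5946
  (208 − 204.753)²/204.753 = 0.0515
  (163 − 126.687)²/126.687 = 10.4086
  (168 − 187.633)²/187.633 = 2.0543
  (141 − 160.926)²/160.926 = 2.4673
  (170 − 210.474)²/210.474 = 7.7831
  (141 − 130.227)²/130.227 = 0.8912
  (231 − 192.876)²/192.876 = 7.5356
  (157 − 165.423)²/165.423 = 0.4289
χ² = 7.5828 + 19.6060 + 2.0412 + 5.5946 + 0.0515 + 10.4086 + 2.0543 + 2.4673 + 7.7831 + 0.8912 + 7.5356 + 0.4289 = 66.45

66.45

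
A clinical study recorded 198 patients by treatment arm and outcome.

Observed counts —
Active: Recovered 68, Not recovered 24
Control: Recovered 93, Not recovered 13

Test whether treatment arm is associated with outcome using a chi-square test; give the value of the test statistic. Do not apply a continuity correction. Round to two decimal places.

6.19

Row totals: 92, 106. Column totals: 161, 37. Grand total N = 198.
Expected counts (row total × column total / N):
  Active, Recovered: 92×161/198 = 74.808
  Active, Not recovered: 92×37/198 = 17.192
  Control, Recovered: 106×161/198 = 86.192
  Control, Not recovered: 106×37/198 = 19.808
Contributions (O − E)²/E:
  (68 − 74.808)²/74.808 = 0.6196
  (24 − 17.192)²/17.192 = 2.6960
  (93 − 86.192)²/86.192 = 0.5377
  (13 − 19.808)²/19.808 = 2.3399
χ² = 0.6196 + 2.6960 + 0.5377 + 2.3399 = 6.19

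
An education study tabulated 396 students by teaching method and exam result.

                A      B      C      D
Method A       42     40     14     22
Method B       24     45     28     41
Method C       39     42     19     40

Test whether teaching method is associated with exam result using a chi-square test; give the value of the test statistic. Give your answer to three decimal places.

15.362

Row totals: 118, 138, 140. Column totals: 105, 127, 61, 103. Grand total N = 396.
Expected counts (row total × column total / N):
  Method A, A: 118×105/396 = 31.2879
  Method A, B: 118×127/396 = 37.8434
  Method A, C: 118×61/396 = 18.1768
  Method A, D: 118×103/396 = 30.6919
  Method B, A: 138×105/396 = 36.5909
  Method B, B: 138×127/396 = 44.2576
  Method B, C: 138×61/396 = 21.2576
  Method B, D: 138×103/396 = 35.8939
  Method C, A: 140×105/396 = 37.1212
  Method C, B: 140×127/396 = 44.8990
  Method C, C: 140×61/396 = 21.5657
  Method C, D: 140×103/396 = 36.4141
Contributions (O − E)²/E:
  (42 − 31.2879)²/31.2879 = 3.6675
  (40 − 37.8434)²/37.8434 = 0.1229
  (14 − 18.1768)²/18.1768 = 0.9598
  (22 − 30.6919)²/30.6919 = 2.4615
  (24 − 36.5909)²/36.5909 = 4.3325
  (45 − 44.2576)²/44.2576 = 0.0125
  (28 − 21.2576)²/21.2576 = 2.1385
  (41 − 35.8939)²/35.8939 = 0.7264
  (39 − 37.1212)²/37.1212 = 0.0951
  (42 − 44.8990)²/44.8990 = 0.1872
  (19 − 21.5657)²/21.5657 = 0.3052
  (40 − 36.4141)²/36.4141 = 0.3531
χ² = 3.6675 + 0.1229 + 0.9598 + 2.4615 + 4.3325 + 0.0125 + 2.1385 + 0.7264 + 0.0951 + 0.1872 + 0.3052 + 0.3531 = 15.362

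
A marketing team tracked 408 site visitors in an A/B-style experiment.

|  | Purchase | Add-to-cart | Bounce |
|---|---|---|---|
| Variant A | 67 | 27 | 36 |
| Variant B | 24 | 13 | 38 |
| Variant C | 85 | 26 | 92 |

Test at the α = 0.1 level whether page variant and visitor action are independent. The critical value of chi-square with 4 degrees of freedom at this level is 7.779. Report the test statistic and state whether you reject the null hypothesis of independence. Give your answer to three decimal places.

15.843; reject H₀

Row totals: 130, 75, 203. Column totals: 176, 66, 166. Grand total N = 408.
Expected counts (row total × column total / N):
  Variant A, Purchase: 130×176/408 = 56.0784
  Variant A, Add-to-cart: 130×66/408 = 21.0294
  Variant A, Bounce: 130×166/408 = 52.8922
  Variant B, Purchase: 75×176/408 = 32.3529
  Variant B, Add-to-cart: 75×66/408 = 12.1324
  Variant B, Bounce: 75×166/408 = 30.5147
  Variant C, Purchase: 203×176/408 = 87.5686
  Variant C, Add-to-cart: 203×66/408 = 32.8382
  Variant C, Bounce: 203×166/408 = 82.5931
Contributions (O − E)²/E:
  (67 − 56.0784)²/56.0784 = 2.1270
  (27 − 21.0294)²/21.0294 = 1.6952
  (36 − 52.8922)²/52.8922 = 5.3949
  (24 − 32.3529)²/32.3529 = 2.1566
  (13 − 12.1324)²/12.1324 = 0.0620
  (38 − 30.5147)²/30.5147 = 1.8362
  (85 − 87.5686)²/87.5686 = 0.0753
  (26 − 32.8382)²/32.8382 = 1.4240
  (92 − 82.5931)²/82.5931 = 1.0714
χ² = 2.1270 + 1.6952 + 5.3949 + 2.1566 + 0.0620 + 1.8362 + 0.0753 + 1.4240 + 1.0714 = 15.843
df = (3−1)(3−1) = 4. Since 15.843 > 7.779, reject the null hypothesis of independence at α = 0.1.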